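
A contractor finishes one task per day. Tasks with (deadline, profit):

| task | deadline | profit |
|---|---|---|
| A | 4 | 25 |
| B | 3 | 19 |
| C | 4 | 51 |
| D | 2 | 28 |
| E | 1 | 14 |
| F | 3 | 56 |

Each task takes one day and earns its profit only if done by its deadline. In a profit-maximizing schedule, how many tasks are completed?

4

By profit: F(d3,56), C(d4,51), D(d2,28), A(d4,25), B(d3,19), E(d1,14)
F→slot 3; C→slot 4; D→slot 2; A→slot 1; B skipped; E skipped.
4 of 6 scheduled.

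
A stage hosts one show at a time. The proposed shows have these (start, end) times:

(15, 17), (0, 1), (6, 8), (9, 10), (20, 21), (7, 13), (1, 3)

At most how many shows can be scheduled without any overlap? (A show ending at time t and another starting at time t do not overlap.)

6

Sort by end time and greedily take each interval whose start is ≥ the last chosen end.
By end time: (0,1), (1,3), (6,8), (9,10), (7,13), (15,17), (20,21).
Pick (0,1); next start ≥ 1 → (1,3); next start ≥ 3 → (6,8); next start ≥ 8 → (9,10); next start ≥ 10 → (15,17); next start ≥ 17 → (20,21).
Selected 6 shows.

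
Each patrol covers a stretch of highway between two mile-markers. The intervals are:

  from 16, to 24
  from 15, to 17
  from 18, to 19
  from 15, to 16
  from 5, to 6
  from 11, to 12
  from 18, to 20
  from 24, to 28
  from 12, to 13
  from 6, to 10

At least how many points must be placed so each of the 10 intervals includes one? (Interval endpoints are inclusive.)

Sorted: [5,6] [6,10] [11,12] [12,13] [15,16] [15,17] [18,19] [18,20] [16,24] [24,28]
{[5,6],[6,10]} hit by 6; {[11,12],[12,13]} hit by 12; {[15,16],[15,17]} hit by 16; {[18,19],[18,20],[16,24]} hit by 19; {[24,28]} hit by 28.
Points: 6, 12, 16, 19, 28 (5 total).

5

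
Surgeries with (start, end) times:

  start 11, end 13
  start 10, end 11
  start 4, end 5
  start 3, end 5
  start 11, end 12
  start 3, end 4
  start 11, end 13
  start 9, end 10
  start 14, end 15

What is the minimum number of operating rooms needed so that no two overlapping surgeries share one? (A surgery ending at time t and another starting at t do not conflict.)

The answer is the maximum number of intervals overlapping at any instant.
Events (time:±→running): 3:+→1 3:+→2 4:-→1 4:+→2 5:-→1 5:-→0 9:+→1 10:-→0 10:+→1 11:-→0 11:+→1 11:+→2 11:+→3 … peak 3.

3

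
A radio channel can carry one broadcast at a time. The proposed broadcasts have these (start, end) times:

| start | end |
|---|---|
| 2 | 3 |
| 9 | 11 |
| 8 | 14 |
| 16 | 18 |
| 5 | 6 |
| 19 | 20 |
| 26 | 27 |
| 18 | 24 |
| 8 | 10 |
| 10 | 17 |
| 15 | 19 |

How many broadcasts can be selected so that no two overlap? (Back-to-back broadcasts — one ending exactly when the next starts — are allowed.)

6

Sort by end time and greedily take each interval whose start is ≥ the last chosen end.
By end time: (2,3), (5,6), (8,10), (9,11), (8,14), (10,17), (16,18), (15,19), (19,20), (18,24), (26,27).
Pick (2,3); next start ≥ 3 → (5,6); next start ≥ 6 → (8,10); next start ≥ 10 → (10,17); next start ≥ 17 → (19,20); next start ≥ 20 → (26,27).
Selected 6 broadcasts.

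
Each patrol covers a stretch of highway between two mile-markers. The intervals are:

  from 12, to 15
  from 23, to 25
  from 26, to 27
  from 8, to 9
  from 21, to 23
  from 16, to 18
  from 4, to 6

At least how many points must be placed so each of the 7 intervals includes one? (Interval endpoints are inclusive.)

6

Process intervals by earliest right end; each time one isn't hit yet, stab at its right endpoint.
By right end: [4,6]  [8,9]  [12,15]  [16,18]  [21,23]  [23,25]  [26,27]
[4,6] uncovered → point at 6; [8,9] uncovered → point at 9; [12,15] uncovered → point at 15; [16,18] uncovered → point at 18; [21,23] uncovered → point at 23; [26,27] uncovered → point at 27.
Points: 6, 9, 15, 18, 23, 27 (6 total).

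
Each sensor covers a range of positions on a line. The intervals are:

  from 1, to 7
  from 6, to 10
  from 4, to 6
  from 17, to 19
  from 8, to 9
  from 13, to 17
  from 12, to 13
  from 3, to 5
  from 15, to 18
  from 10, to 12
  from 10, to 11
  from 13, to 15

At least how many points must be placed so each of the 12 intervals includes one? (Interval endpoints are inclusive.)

Process intervals by earliest right end; each time one isn't hit yet, stab at its right endpoint.
By right end: [3,5]  [4,6]  [1,7]  [8,9]  [6,10]  [10,11]  [10,12]  [12,13]  [13,15]  [13,17]  [15,18]  [17,19]
[3,5] uncovered → point at 5; [8,9] uncovered → point at 9; [10,11] uncovered → point at 11; [12,13] uncovered → point at 13; [15,18] uncovered → point at 18.
Points: 5, 9, 11, 13, 18 (5 total).

5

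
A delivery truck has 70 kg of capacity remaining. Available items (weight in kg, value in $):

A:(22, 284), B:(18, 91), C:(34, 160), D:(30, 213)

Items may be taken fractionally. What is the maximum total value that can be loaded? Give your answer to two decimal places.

Greedy by value/weight ratio, highest first.
Order: A (284/22=12.91) > D (213/30=7.10) > B (91/18=5.06) > C (160/34=4.71)
Fill: take A (22 @ 284) → take D (30 @ 213) → take B (18 @ 91); 70/70 used.
Total value = 588.00

588.00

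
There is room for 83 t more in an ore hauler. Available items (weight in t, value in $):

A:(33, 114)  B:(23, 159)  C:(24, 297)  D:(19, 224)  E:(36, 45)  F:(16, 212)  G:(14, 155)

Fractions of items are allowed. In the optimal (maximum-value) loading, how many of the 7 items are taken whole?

4

Greedy by value/weight ratio, highest first.
Order: F (212/16=13.25) > C (297/24=12.38) > D (224/19=11.79) > G (155/14=11.07) > B (159/23=6.91) > A (114/33=3.45) > E (45/36=1.25)
Fill: take F (16 @ 212) → take C (24 @ 297) → take D (19 @ 224) → take G (14 @ 155) → take 10/23 of B → 69.13; 83/83 used.
4 item(s) taken whole; one partial (take 10/23 of B).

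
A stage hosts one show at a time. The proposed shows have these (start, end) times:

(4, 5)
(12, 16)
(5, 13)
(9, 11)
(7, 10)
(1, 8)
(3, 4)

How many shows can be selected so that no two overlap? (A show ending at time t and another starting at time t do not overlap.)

4

Sort by end time and greedily take each interval whose start is ≥ the last chosen end.
By end time: (3,4), (4,5), (1,8), (7,10), (9,11), (5,13), (12,16).
Pick (3,4); next start ≥ 4 → (4,5); next start ≥ 5 → (7,10); next start ≥ 10 → (12,16).
Selected 4 shows.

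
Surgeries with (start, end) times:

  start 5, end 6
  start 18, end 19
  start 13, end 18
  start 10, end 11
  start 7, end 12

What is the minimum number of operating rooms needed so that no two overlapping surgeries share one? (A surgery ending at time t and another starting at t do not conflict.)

Count concurrent intervals with a sweep; the peak is the room count.
starts: [5, 7, 10, 13, 18]
ends:   [6, 11, 12, 18, 19]
s5→1 e6→0 s7→1 s10→2  — peak 2.

2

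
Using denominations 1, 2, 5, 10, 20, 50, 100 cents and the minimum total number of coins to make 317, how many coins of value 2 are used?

1

Use the largest denomination that fits, subtract, and repeat.
317 = 3×100 + 1×10 + 1×5 + 1×2
Count of 2: 1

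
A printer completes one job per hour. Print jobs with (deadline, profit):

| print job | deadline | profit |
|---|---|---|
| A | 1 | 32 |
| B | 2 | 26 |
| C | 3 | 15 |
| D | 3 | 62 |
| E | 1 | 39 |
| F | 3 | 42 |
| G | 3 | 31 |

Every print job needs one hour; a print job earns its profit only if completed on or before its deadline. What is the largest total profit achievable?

Sort by profit descending; place each in the latest free slot ≤ its deadline.
By profit: D(d3,62), F(d3,42), E(d1,39), A(d1,32), G(d3,31), B(d2,26), C(d3,15)
D→slot 3; F→slot 2; E→slot 1; A skipped; G skipped; B skipped; C skipped.
Profit = 39 + 42 + 62 = 143

143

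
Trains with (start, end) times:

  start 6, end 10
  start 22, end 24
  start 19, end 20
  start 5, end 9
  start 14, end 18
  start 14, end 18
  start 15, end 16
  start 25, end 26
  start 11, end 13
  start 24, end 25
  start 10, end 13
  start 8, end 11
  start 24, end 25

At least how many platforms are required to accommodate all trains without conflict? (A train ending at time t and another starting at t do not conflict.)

3

Events (time:±→running): 5:+→1 6:+→2 8:+→3 … peak 3.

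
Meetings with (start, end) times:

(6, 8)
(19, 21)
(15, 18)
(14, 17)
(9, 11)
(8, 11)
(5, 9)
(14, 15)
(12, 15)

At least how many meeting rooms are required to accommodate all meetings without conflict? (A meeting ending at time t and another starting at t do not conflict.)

The answer is the maximum number of intervals overlapping at any instant.
Events (time:±→running): 5:+→1 6:+→2 8:-→1 8:+→2 9:-→1 9:+→2 11:-→1 11:-→0 12:+→1 14:+→2 14:+→3 … peak 3.

3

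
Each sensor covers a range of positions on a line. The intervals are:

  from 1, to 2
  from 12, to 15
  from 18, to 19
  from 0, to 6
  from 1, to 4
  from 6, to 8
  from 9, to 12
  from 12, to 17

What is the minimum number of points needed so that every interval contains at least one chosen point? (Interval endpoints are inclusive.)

Sort by right endpoint; whenever an interval is uncovered, place a point at its right end.
Sorted: [1,2] [1,4] [0,6] [6,8] [9,12] [12,15] [12,17] [18,19]
{[1,2],[1,4],[0,6]} hit by 2; {[6,8]} hit by 8; {[9,12],[12,15],[12,17]} hit by 12; {[18,19]} hit by 19.
Points: 2, 8, 12, 19 (4 total).

4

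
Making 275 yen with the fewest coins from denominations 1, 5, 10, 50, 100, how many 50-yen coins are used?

1

275 − 2×100→75 − 1×50→25 − 2×10→5 − 1×5→0
Count of 50: 1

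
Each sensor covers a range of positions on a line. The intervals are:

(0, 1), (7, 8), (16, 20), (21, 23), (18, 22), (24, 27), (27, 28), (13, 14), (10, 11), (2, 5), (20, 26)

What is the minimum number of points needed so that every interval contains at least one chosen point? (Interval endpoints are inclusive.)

Sort by right endpoint; whenever an interval is uncovered, place a point at its right end.
By right end: [0,1]  [2,5]  [7,8]  [10,11]  [13,14]  [16,20]  [18,22]  [21,23]  [20,26]  [24,27]  [27,28]
[0,1] uncovered → point at 1; [2,5] uncovered → point at 5; [7,8] uncovered → point at 8; [10,11] uncovered → point at 11; [13,14] uncovered → point at 14; [16,20] uncovered → point at 20; [21,23] uncovered → point at 23; [24,27] uncovered → point at 27.
Points: 1, 5, 8, 11, 14, 20, 23, 27 (8 total).

8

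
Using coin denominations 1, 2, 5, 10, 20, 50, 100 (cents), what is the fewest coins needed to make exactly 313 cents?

Greedy: take as many of the largest coin as possible, then repeat with the remainder.
313 − 3×100→13 − 1×10→3 − 1×2→1 − 1×1→0
Total coins = 3 + 1 + 1 + 1 = 6

6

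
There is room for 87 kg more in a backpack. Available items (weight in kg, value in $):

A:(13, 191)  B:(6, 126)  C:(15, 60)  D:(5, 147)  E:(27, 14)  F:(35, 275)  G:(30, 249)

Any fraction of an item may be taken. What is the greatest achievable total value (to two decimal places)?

Greedy by value/weight ratio, highest first.
Ratios (sorted): D 29.40, B 21.00, A 14.69, G 8.30, F 7.86, C 4.00, E 0.52
take D (5 @ 147); take B (6 @ 126); take A (13 @ 191); take G (30 @ 249); take 33/35 of F → 259.29. Capacity used 87/87.
Total value = 972.29

972.29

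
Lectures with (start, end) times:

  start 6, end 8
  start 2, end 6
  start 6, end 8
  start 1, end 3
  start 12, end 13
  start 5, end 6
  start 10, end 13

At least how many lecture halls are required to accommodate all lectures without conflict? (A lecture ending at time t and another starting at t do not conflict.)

2

Count concurrent intervals with a sweep; the peak is the room count.
starts: [1, 2, 5, 6, 6, 10, 12]
ends:   [3, 6, 6, 8, 8, 13, 13]
s1→1 s2→2  — peak 2.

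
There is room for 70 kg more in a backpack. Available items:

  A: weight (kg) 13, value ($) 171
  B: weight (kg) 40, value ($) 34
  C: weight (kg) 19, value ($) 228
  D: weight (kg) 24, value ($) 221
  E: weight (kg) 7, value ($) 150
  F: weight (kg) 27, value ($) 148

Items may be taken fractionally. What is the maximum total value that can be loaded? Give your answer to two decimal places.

808.37

Ratios (sorted): E 21.43, A 13.15, C 12.00, D 9.21, F 5.48, B 0.85
take E (7 @ 150); take A (13 @ 171); take C (19 @ 228); take D (24 @ 221); take 7/27 of F → 38.37. Capacity used 70/70.
Total value = 808.37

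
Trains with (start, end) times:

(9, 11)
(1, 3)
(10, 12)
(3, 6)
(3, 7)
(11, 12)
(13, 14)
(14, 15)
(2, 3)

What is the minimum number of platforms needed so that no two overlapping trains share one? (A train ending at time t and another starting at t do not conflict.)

2

starts: [1, 2, 3, 3, 9, 10, 11, 13, 14]
ends:   [3, 3, 6, 7, 11, 12, 12, 14, 15]
s1→1 s2→2  — peak 2.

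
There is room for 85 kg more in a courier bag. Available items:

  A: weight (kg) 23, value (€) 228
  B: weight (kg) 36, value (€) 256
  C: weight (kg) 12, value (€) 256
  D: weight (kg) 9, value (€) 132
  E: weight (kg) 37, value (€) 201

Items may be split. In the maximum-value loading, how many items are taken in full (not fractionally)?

Greedy by value/weight ratio, highest first.
Ratios (sorted): C 21.33, D 14.67, A 9.91, B 7.11, E 5.43
take C (12 @ 256); take D (9 @ 132); take A (23 @ 228); take B (36 @ 256); take 5/37 of E → 27.16. Capacity used 85/85.
4 item(s) taken whole; one partial (take 5/37 of E).

4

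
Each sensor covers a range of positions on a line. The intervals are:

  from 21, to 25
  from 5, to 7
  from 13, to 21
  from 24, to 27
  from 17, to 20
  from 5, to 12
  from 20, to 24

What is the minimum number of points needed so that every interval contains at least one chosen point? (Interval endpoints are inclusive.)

3

By right end: [5,7]  [5,12]  [17,20]  [13,21]  [20,24]  [21,25]  [24,27]
[5,7] uncovered → point at 7; [17,20] uncovered → point at 20; [21,25] uncovered → point at 25.
Points: 7, 20, 25 (3 total).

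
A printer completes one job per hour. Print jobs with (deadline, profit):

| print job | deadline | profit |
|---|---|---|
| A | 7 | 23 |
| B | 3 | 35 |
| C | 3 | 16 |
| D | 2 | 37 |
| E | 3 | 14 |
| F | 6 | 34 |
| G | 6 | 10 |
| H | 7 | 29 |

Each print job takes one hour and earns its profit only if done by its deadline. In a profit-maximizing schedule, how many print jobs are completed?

7

Sort by profit descending; place each in the latest free slot ≤ its deadline.
By profit: D(d2,37), B(d3,35), F(d6,34), H(d7,29), A(d7,23), C(d3,16), E(d3,14), G(d6,10)
D→slot 2; B→slot 3; F→slot 6; H→slot 7; A→slot 5; C→slot 1; E skipped; G→slot 4.
7 of 8 scheduled.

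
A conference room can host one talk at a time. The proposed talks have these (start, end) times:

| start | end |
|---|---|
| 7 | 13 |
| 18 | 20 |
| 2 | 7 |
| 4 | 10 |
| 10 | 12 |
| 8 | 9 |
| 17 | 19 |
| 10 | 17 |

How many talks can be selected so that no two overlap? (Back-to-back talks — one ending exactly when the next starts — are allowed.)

By end time: (2,7), (8,9), (4,10), (10,12), (7,13), (10,17), (17,19), (18,20).
Pick (2,7); next start ≥ 7 → (8,9); next start ≥ 9 → (10,12); next start ≥ 12 → (17,19).
Selected 4 talks.

4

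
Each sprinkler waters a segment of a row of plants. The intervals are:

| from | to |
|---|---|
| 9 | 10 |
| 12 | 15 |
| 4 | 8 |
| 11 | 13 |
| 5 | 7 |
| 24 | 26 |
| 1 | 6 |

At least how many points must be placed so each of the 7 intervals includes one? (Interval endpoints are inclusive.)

4

Process intervals by earliest right end; each time one isn't hit yet, stab at its right endpoint.
Sorted: [1,6] [5,7] [4,8] [9,10] [11,13] [12,15] [24,26]
{[1,6],[5,7],[4,8]} hit by 6; {[9,10]} hit by 10; {[11,13],[12,15]} hit by 13; {[24,26]} hit by 26.
Points: 6, 10, 13, 26 (4 total).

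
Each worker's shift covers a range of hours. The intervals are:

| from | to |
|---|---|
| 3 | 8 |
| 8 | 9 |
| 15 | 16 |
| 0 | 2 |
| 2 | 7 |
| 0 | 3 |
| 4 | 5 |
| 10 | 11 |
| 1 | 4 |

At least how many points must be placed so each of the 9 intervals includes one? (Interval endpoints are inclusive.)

5

Sort by right endpoint; whenever an interval is uncovered, place a point at its right end.
By right end: [0,2]  [0,3]  [1,4]  [4,5]  [2,7]  [3,8]  [8,9]  [10,11]  [15,16]
[0,2] uncovered → point at 2; [4,5] uncovered → point at 5; [8,9] uncovered → point at 9; [10,11] uncovered → point at 11; [15,16] uncovered → point at 16.
Points: 2, 5, 9, 11, 16 (5 total).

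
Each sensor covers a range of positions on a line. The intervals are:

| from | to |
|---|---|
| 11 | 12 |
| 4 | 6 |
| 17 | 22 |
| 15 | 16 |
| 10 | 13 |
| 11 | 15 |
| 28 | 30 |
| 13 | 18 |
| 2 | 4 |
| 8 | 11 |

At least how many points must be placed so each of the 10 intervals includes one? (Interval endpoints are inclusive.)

5

Process intervals by earliest right end; each time one isn't hit yet, stab at its right endpoint.
By right end: [2,4]  [4,6]  [8,11]  [11,12]  [10,13]  [11,15]  [15,16]  [13,18]  [17,22]  [28,30]
[2,4] uncovered → point at 4; [8,11] uncovered → point at 11; [15,16] uncovered → point at 16; [17,22] uncovered → point at 22; [28,30] uncovered → point at 30.
Points: 4, 11, 16, 22, 30 (5 total).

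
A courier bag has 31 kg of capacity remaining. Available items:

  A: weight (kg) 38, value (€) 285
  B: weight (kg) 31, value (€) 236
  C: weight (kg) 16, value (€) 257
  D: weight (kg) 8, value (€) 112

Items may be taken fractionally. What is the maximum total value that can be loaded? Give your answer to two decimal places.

Ratios (sorted): C 16.06, D 14.00, B 7.61, A 7.50
take C (16 @ 257); take D (8 @ 112); take 7/31 of B → 53.29. Capacity used 31/31.
Total value = 422.29

422.29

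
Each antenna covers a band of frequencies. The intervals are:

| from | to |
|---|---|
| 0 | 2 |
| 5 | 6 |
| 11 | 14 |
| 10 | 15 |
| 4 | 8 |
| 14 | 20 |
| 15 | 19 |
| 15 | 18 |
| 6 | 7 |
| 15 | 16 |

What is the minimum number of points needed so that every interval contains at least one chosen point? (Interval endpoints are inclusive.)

4

By right end: [0,2]  [5,6]  [6,7]  [4,8]  [11,14]  [10,15]  [15,16]  [15,18]  [15,19]  [14,20]
[0,2] uncovered → point at 2; [5,6] uncovered → point at 6; [11,14] uncovered → point at 14; [15,16] uncovered → point at 16.
Points: 2, 6, 14, 16 (4 total).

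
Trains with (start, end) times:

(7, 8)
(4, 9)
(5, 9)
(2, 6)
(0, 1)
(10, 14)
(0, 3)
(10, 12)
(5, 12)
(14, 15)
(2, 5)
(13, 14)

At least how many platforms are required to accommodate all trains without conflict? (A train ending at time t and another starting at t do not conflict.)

4

Count concurrent intervals with a sweep; the peak is the room count.
Events (time:±→running): 0:+→1 0:+→2 1:-→1 2:+→2 2:+→3 3:-→2 4:+→3 5:-→2 5:+→3 5:+→4 … peak 4.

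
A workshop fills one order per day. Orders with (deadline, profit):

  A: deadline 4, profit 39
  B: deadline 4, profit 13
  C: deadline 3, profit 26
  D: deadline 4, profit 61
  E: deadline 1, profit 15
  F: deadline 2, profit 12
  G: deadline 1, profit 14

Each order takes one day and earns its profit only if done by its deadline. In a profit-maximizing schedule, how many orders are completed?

4

Take jobs in profit order; each goes to the latest open slot no later than its deadline.
Profit order: D=61 A=39 C=26 E=15 G=14 B=13 F=12
Assign: D→slot 4, A→slot 3, C→slot 2, E→slot 1, G skipped, B skipped, F skipped.
Slots: [1:E] [2:C] [3:A] [4:D]
4 of 7 scheduled.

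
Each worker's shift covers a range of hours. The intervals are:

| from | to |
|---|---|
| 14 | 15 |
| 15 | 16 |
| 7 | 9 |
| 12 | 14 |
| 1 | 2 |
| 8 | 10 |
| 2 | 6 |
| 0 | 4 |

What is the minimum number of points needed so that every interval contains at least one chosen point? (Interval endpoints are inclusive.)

4

Sort by right endpoint; whenever an interval is uncovered, place a point at its right end.
Sorted: [1,2] [0,4] [2,6] [7,9] [8,10] [12,14] [14,15] [15,16]
{[1,2],[0,4],[2,6]} hit by 2; {[7,9],[8,10]} hit by 9; {[12,14],[14,15]} hit by 14; {[15,16]} hit by 16.
Points: 2, 9, 14, 16 (4 total).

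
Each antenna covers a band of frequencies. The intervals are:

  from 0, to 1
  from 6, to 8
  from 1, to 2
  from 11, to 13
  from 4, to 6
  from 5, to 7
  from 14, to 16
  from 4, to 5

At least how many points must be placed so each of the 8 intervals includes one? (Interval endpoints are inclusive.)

5

By right end: [0,1]  [1,2]  [4,5]  [4,6]  [5,7]  [6,8]  [11,13]  [14,16]
[0,1] uncovered → point at 1; [4,5] uncovered → point at 5; [6,8] uncovered → point at 8; [11,13] uncovered → point at 13; [14,16] uncovered → point at 16.
Points: 1, 5, 8, 13, 16 (5 total).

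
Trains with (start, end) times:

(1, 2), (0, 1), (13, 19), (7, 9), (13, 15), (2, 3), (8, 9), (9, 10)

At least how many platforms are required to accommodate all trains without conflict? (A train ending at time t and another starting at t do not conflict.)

2

Count concurrent intervals with a sweep; the peak is the room count.
Events (time:±→running): 0:+→1 1:-→0 1:+→1 2:-→0 2:+→1 3:-→0 7:+→1 8:+→2 … peak 2.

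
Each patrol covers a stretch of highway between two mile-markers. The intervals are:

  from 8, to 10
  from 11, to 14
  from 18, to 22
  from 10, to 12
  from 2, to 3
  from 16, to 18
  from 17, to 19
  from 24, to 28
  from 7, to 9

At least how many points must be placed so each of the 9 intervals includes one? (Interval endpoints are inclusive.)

5

Sorted: [2,3] [7,9] [8,10] [10,12] [11,14] [16,18] [17,19] [18,22] [24,28]
{[2,3]} hit by 3; {[7,9],[8,10]} hit by 9; {[10,12],[11,14]} hit by 12; {[16,18],[17,19],[18,22]} hit by 18; {[24,28]} hit by 28.
Points: 3, 9, 12, 18, 28 (5 total).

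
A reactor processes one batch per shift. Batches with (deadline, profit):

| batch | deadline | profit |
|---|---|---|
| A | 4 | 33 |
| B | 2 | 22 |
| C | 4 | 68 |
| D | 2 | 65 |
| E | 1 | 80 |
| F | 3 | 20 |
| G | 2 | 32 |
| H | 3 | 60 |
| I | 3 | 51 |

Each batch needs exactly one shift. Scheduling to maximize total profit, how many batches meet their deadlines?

Sort by profit descending; place each in the latest free slot ≤ its deadline.
Profit order: E=80 C=68 D=65 H=60 I=51 A=33 G=32 B=22 F=20
Assign: E→slot 1, C→slot 4, D→slot 2, H→slot 3, I skipped, A skipped, G skipped, B skipped, F skipped.
Slots: [1:E] [2:D] [3:H] [4:C]
4 of 9 scheduled.

4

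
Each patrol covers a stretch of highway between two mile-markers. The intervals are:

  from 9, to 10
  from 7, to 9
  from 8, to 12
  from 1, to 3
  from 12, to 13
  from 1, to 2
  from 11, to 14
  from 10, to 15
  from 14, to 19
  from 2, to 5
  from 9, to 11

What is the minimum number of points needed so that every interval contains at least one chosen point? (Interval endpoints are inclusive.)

4

Process intervals by earliest right end; each time one isn't hit yet, stab at its right endpoint.
Sorted: [1,2] [1,3] [2,5] [7,9] [9,10] [9,11] [8,12] [12,13] [11,14] [10,15] [14,19]
{[1,2],[1,3],[2,5]} hit by 2; {[7,9],[9,10],[9,11],[8,12]} hit by 9; {[12,13],[11,14],[10,15]} hit by 13; {[14,19]} hit by 19.
Points: 2, 9, 13, 19 (4 total).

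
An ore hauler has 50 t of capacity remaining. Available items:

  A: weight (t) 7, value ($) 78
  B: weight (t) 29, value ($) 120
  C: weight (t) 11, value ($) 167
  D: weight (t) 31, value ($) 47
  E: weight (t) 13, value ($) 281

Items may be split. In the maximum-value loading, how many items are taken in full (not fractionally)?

Sort by value per unit weight and fill in that order.
Order: E (281/13=21.62) > C (167/11=15.18) > A (78/7=11.14) > B (120/29=4.14) > D (47/31=1.52)
Fill: take E (13 @ 281) → take C (11 @ 167) → take A (7 @ 78) → take 19/29 of B → 78.62; 50/50 used.
3 item(s) taken whole; one partial (take 19/29 of B).

3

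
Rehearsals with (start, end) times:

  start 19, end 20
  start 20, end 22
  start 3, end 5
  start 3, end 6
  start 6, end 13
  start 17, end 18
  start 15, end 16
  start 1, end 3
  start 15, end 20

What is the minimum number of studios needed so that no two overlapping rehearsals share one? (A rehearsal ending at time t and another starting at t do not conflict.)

2

starts: [1, 3, 3, 6, 15, 15, 17, 19, 20]
ends:   [3, 5, 6, 13, 16, 18, 20, 20, 22]
s1→1 e3→0 s3→1 s3→2  — peak 2.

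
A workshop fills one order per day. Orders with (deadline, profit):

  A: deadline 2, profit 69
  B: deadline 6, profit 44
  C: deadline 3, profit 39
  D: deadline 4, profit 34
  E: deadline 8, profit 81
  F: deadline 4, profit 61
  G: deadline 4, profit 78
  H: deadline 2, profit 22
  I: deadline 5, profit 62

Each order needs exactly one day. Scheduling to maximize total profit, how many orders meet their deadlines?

7

Take jobs in profit order; each goes to the latest open slot no later than its deadline.
Profit order: E=81 G=78 A=69 I=62 F=61 B=44 C=39 D=34 H=22
Assign: E→slot 8, G→slot 4, A→slot 2, I→slot 5, F→slot 3, B→slot 6, C→slot 1, D skipped, H skipped.
Slots: [1:C] [2:A] [3:F] [4:G] [5:I] [6:B] [8:E]
7 of 9 scheduled.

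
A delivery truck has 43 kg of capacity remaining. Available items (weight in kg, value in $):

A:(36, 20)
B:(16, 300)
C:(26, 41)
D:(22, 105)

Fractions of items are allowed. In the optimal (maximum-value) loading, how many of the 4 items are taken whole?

Ratios (sorted): B 18.75, D 4.77, C 1.58, A 0.56
take B (16 @ 300); take D (22 @ 105); take 5/26 of C → 7.88. Capacity used 43/43.
2 item(s) taken whole; one partial (take 5/26 of C).

2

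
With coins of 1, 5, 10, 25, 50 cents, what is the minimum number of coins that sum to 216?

7

Use the largest denomination that fits, subtract, and repeat.
216 = 4×50 + 1×10 + 1×5 + 1×1
Total coins = 4 + 1 + 1 + 1 = 7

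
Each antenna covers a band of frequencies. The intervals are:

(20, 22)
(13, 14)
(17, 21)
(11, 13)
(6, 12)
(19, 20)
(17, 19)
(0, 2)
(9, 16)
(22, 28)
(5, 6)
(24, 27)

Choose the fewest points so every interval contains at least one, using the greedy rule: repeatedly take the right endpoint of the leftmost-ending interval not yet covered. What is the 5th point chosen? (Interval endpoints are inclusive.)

22

Process intervals by earliest right end; each time one isn't hit yet, stab at its right endpoint.
Sorted: [0,2] [5,6] [6,12] [11,13] [13,14] [9,16] [17,19] [19,20] [17,21] [20,22] [24,27] [22,28]
{[0,2]} hit by 2; {[5,6],[6,12]} hit by 6; {[11,13],[13,14],[9,16]} hit by 13; {[17,19],[19,20],[17,21]} hit by 19; {[20,22]} hit by 22; {[24,27],[22,28]} hit by 27.
Points: 2, 6, 13, 19, 22, 27 (6 total).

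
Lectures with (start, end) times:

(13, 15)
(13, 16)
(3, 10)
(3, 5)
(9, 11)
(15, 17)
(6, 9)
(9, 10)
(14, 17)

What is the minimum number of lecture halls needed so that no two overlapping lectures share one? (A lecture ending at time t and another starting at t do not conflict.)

starts: [3, 3, 6, 9, 9, 13, 13, 14, 15]
ends:   [5, 9, 10, 10, 11, 15, 16, 17, 17]
s3→1 s3→2 e5→1 s6→2 e9→1 s9→2 s9→3  — peak 3.

3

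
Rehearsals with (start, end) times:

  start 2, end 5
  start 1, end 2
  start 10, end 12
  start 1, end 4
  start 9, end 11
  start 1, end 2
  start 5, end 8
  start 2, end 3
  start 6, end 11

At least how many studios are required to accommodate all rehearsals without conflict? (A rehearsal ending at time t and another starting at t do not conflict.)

3

Count concurrent intervals with a sweep; the peak is the room count.
Events (time:±→running): 1:+→1 1:+→2 1:+→3 … peak 3.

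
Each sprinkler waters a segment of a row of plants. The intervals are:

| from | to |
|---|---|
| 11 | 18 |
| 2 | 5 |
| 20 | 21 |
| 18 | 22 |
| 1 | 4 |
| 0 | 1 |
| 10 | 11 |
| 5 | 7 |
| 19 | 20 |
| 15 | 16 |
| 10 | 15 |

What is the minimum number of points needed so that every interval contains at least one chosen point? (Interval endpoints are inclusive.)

5

Process intervals by earliest right end; each time one isn't hit yet, stab at its right endpoint.
Sorted: [0,1] [1,4] [2,5] [5,7] [10,11] [10,15] [15,16] [11,18] [19,20] [20,21] [18,22]
{[0,1],[1,4]} hit by 1; {[2,5],[5,7]} hit by 5; {[10,11],[10,15]} hit by 11; {[15,16],[11,18]} hit by 16; {[19,20],[20,21],[18,22]} hit by 20.
Points: 1, 5, 11, 16, 20 (5 total).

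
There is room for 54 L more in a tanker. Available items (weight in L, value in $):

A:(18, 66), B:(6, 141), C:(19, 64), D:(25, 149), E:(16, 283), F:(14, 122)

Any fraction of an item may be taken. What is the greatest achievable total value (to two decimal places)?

Ratios (sorted): B 23.50, E 17.69, F 8.71, D 5.96, A 3.67, C 3.37
take B (6 @ 141); take E (16 @ 283); take F (14 @ 122); take 18/25 of D → 107.28. Capacity used 54/54.
Total value = 653.28

653.28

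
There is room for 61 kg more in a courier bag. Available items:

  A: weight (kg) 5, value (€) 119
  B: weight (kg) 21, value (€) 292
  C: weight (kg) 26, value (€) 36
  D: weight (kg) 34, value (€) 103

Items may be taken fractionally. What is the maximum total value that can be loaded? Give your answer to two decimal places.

Order: A (119/5=23.80) > B (292/21=13.90) > D (103/34=3.03) > C (36/26=1.38)
Fill: take A (5 @ 119) → take B (21 @ 292) → take D (34 @ 103) → take 1/26 of C → 1.38; 61/61 used.
Total value = 515.38

515.38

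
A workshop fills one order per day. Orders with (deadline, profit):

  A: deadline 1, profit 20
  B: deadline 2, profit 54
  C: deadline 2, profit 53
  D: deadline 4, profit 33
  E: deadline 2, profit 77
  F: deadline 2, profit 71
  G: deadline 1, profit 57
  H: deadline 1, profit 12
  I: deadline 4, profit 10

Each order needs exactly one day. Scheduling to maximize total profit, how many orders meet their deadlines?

4

Sort by profit descending; place each in the latest free slot ≤ its deadline.
By profit: E(d2,77), F(d2,71), G(d1,57), B(d2,54), C(d2,53), D(d4,33), A(d1,20), H(d1,12), I(d4,10)
E→slot 2; F→slot 1; G skipped; B skipped; C skipped; D→slot 4; A skipped; H skipped; I→slot 3.
4 of 9 scheduled.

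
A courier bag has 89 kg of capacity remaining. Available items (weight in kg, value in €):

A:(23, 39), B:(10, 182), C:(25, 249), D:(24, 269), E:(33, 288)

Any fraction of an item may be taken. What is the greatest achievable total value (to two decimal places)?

961.82

Greedy by value/weight ratio, highest first.
Ratios (sorted): B 18.20, D 11.21, C 9.96, E 8.73, A 1.70
take B (10 @ 182); take D (24 @ 269); take C (25 @ 249); take 30/33 of E → 261.82. Capacity used 89/89.
Total value = 961.82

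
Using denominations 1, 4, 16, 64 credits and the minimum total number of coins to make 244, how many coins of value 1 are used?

0

244 − 3×64→52 − 3×16→4 − 1×4→0
Count of 1: 0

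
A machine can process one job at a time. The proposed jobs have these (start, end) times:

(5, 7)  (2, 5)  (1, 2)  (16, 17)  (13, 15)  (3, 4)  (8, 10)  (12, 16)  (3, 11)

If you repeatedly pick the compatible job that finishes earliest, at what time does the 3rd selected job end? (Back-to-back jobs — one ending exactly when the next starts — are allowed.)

Greedy by earliest finish: after sorting by end time, pick each interval compatible with the last pick.
By end time: (1,2), (3,4), (2,5), (5,7), (8,10), (3,11), (13,15), (12,16), (16,17).
Pick (1,2); next start ≥ 2 → (3,4); next start ≥ 4 → (5,7); next start ≥ 7 → (8,10); next start ≥ 10 → (13,15); next start ≥ 15 → (16,17).
Selected: (1,2) (3,4) (5,7) (8,10) (13,15) (16,17)

7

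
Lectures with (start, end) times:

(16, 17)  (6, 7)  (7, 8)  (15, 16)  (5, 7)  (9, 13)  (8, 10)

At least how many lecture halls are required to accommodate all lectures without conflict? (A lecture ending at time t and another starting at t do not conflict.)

The answer is the maximum number of intervals overlapping at any instant.
starts: [5, 6, 7, 8, 9, 15, 16]
ends:   [7, 7, 8, 10, 13, 16, 17]
s5→1 s6→2  — peak 2.

2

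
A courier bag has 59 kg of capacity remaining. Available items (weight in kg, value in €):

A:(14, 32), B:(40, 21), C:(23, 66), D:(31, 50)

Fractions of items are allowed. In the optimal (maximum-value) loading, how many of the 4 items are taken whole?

2

Sort by value per unit weight and fill in that order.
Order: C (66/23=2.87) > A (32/14=2.29) > D (50/31=1.61) > B (21/40=0.53)
Fill: take C (23 @ 66) → take A (14 @ 32) → take 22/31 of D → 35.48; 59/59 used.
2 item(s) taken whole; one partial (take 22/31 of D).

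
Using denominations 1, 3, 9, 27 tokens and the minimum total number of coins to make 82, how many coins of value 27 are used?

82 − 3×27→1 − 1×1→0
Count of 27: 3

3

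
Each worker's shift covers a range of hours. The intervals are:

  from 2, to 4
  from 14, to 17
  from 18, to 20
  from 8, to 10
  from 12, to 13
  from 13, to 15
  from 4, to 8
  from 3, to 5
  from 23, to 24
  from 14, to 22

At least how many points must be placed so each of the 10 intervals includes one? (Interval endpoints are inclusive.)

By right end: [2,4]  [3,5]  [4,8]  [8,10]  [12,13]  [13,15]  [14,17]  [18,20]  [14,22]  [23,24]
[2,4] uncovered → point at 4; [8,10] uncovered → point at 10; [12,13] uncovered → point at 13; [14,17] uncovered → point at 17; [18,20] uncovered → point at 20; [23,24] uncovered → point at 24.
Points: 4, 10, 13, 17, 20, 24 (6 total).

6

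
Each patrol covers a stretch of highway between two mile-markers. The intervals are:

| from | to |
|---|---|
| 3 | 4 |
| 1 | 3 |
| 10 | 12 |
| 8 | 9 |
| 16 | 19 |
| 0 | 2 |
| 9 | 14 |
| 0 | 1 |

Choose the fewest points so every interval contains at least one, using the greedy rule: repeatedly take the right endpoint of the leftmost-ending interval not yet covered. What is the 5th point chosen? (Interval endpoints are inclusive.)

19

Process intervals by earliest right end; each time one isn't hit yet, stab at its right endpoint.
By right end: [0,1]  [0,2]  [1,3]  [3,4]  [8,9]  [10,12]  [9,14]  [16,19]
[0,1] uncovered → point at 1; [3,4] uncovered → point at 4; [8,9] uncovered → point at 9; [10,12] uncovered → point at 12; [16,19] uncovered → point at 19.
Points: 1, 4, 9, 12, 19 (5 total).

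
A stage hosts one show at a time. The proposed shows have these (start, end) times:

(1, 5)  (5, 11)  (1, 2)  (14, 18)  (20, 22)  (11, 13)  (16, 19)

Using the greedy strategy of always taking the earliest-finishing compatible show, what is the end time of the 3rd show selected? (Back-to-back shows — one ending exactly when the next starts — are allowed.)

Sorted by end: (1,2)  (1,5)  (5,11)  (11,13)  (14,18)  (16,19)  (20,22)
take (1,2); take (5,11); take (11,13); take (14,18); skip (16,19); take (20,22).
Selected: (1,2) (5,11) (11,13) (14,18) (20,22)

13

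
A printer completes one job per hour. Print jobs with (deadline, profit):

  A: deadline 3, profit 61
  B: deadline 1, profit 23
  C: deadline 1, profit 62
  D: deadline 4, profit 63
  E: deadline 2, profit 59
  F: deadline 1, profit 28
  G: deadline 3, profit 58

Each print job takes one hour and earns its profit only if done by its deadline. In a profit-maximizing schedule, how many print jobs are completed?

4

Profit order: D=63 C=62 A=61 E=59 G=58 F=28 B=23
Assign: D→slot 4, C→slot 1, A→slot 3, E→slot 2, G skipped, F skipped, B skipped.
Slots: [1:C] [2:E] [3:A] [4:D]
4 of 7 scheduled.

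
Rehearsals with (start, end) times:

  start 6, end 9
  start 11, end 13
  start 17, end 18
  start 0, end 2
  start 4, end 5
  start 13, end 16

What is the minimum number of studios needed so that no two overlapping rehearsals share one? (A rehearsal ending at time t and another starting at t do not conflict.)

1

Events (time:±→running): 0:+→1 … peak 1.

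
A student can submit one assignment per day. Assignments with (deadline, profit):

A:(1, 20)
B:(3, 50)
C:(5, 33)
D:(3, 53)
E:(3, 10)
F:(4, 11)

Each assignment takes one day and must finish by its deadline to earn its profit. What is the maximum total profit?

167

Take jobs in profit order; each goes to the latest open slot no later than its deadline.
Profit order: D=53 B=50 C=33 A=20 F=11 E=10
Assign: D→slot 3, B→slot 2, C→slot 5, A→slot 1, F→slot 4, E skipped.
Slots: [1:A] [2:B] [3:D] [4:F] [5:C]
Profit = 20 + 50 + 53 + 11 + 33 = 167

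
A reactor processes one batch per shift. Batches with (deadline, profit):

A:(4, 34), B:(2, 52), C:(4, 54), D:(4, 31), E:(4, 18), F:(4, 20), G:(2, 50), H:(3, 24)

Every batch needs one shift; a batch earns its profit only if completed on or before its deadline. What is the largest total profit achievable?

Take jobs in profit order; each goes to the latest open slot no later than its deadline.
Profit order: C=54 B=52 G=50 A=34 D=31 H=24 F=20 E=18
Assign: C→slot 4, B→slot 2, G→slot 1, A→slot 3, D skipped, H skipped, F skipped, E skipped.
Slots: [1:G] [2:B] [3:A] [4:C]
Profit = 50 + 52 + 34 + 54 = 190

190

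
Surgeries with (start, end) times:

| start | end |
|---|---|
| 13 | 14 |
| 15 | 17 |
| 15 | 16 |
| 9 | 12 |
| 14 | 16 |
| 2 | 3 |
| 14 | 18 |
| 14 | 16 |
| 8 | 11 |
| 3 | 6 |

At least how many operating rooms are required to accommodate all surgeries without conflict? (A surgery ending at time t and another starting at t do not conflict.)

Count concurrent intervals with a sweep; the peak is the room count.
starts: [2, 3, 8, 9, 13, 14, 14, 14, 15, 15]
ends:   [3, 6, 11, 12, 14, 16, 16, 16, 17, 18]
s2→1 e3→0 s3→1 e6→0 s8→1 s9→2 e11→1 e12→0 s13→1 e14→0 s14→1 s14→2 s14→3 s15→4 s15→5  — peak 5.

5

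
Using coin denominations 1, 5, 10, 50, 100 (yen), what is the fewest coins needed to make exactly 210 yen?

210 − 2×100→10 − 1×10→0
Total coins = 2 + 1 = 3

3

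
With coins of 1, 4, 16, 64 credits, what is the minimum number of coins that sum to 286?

286 = 4×64 + 1×16 + 3×4 + 2×1
Total coins = 4 + 1 + 3 + 2 = 10

10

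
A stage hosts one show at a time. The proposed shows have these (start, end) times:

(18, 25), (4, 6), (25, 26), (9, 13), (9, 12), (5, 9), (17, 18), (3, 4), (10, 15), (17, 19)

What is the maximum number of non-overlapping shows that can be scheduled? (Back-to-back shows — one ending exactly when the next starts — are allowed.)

Greedy by earliest finish: after sorting by end time, pick each interval compatible with the last pick.
Sorted by end: (3,4)  (4,6)  (5,9)  (9,12)  (9,13)  (10,15)  (17,18)  (17,19)  (18,25)  (25,26)
take (3,4); take (4,6); take (9,12); take (17,18); take (18,25); take (25,26).
Selected 6 shows.

6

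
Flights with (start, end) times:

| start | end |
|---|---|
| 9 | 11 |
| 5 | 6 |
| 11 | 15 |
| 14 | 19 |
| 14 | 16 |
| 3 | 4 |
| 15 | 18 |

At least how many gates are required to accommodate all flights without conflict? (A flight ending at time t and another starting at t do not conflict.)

3

Events (time:±→running): 3:+→1 4:-→0 5:+→1 6:-→0 9:+→1 11:-→0 11:+→1 14:+→2 14:+→3 … peak 3.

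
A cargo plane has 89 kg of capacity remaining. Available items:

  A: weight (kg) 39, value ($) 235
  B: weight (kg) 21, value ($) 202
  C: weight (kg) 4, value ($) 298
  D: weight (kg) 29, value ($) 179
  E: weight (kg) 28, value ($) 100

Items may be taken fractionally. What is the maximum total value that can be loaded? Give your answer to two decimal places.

889.90

Ratios (sorted): C 74.50, B 9.62, D 6.17, A 6.03, E 3.57
take C (4 @ 298); take B (21 @ 202); take D (29 @ 179); take 35/39 of A → 210.90. Capacity used 89/89.
Total value = 889.90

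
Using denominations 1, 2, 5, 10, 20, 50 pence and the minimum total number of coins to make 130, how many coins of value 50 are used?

130 − 2×50→30 − 1×20→10 − 1×10→0
Count of 50: 2

2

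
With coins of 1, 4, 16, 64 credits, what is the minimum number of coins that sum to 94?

7

Greedy: take as many of the largest coin as possible, then repeat with the remainder.
94 = 1×64 + 1×16 + 3×4 + 2×1
Total coins = 1 + 1 + 3 + 2 = 7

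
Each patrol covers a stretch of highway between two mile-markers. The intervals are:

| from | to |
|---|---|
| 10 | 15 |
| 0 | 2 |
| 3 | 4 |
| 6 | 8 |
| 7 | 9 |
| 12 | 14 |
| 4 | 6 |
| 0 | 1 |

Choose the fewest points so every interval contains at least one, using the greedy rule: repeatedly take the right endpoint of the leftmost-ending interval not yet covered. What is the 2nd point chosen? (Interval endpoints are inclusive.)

4

Process intervals by earliest right end; each time one isn't hit yet, stab at its right endpoint.
By right end: [0,1]  [0,2]  [3,4]  [4,6]  [6,8]  [7,9]  [12,14]  [10,15]
[0,1] uncovered → point at 1; [3,4] uncovered → point at 4; [6,8] uncovered → point at 8; [12,14] uncovered → point at 14.
Points: 1, 4, 8, 14 (4 total).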